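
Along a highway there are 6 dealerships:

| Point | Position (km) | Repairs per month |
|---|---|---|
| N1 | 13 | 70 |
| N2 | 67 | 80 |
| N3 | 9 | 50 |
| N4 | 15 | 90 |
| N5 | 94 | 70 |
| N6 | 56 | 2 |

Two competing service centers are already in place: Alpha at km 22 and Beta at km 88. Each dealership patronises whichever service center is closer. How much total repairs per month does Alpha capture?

The indifferent point is the midpoint (22+88)/2 = 55; dealerships left of it (closer to Alpha at 22) go to Alpha, those right go to Beta.
  N3 at 9 (w=50) → Alpha
  N1 at 13 (w=70) → Alpha
  N4 at 15 (w=90) → Alpha
  N6 at 56 (w=2) → Beta
  N2 at 67 (w=80) → Beta
  N5 at 94 (w=70) → Beta
Alpha captures 210; Beta captures 152.

210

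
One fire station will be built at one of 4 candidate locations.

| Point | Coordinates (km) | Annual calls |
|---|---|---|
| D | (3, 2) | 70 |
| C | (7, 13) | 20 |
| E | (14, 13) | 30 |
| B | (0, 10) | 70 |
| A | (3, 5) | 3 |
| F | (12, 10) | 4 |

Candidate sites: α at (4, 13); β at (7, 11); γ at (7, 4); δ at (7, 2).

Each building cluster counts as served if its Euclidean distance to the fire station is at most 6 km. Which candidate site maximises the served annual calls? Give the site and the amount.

α, covering 90

Coverage radius r = 6 km; a point is covered iff (Δx)²+(Δy)² ≤ 6² = 36.
  α (4, 13): covers {C, B} → 90
  β (7, 11): covers {C, F} → 24
  γ (7, 4): covers {D, A} → 73
  δ (7, 2): covers {D, A} → 73
Maximum coverage at α: 90 annual calls.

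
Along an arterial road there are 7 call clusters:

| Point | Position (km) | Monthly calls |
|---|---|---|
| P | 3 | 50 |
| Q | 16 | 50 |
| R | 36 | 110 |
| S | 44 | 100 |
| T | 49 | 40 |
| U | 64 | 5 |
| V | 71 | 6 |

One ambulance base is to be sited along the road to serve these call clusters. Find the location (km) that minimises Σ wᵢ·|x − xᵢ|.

For a sum of weighted absolute distances on a line, the optimum is the weighted median (not the mean). Total weight W = 361; half-weight = 180.5.
Sort by position and accumulate weight:
  km 3 (P, w=50) → cum 50
  km 16 (Q, w=50) → cum 100
  km 36 (R, w=110) → cum 210  ≥ 180.5 → median here
  km 44 (S, w=100) → cum 310
  km 49 (T, w=40) → cum 350
  km 64 (U, w=5) → cum 355
  km 71 (V, w=6) → cum 361
Optimal location: km 36.

x = 36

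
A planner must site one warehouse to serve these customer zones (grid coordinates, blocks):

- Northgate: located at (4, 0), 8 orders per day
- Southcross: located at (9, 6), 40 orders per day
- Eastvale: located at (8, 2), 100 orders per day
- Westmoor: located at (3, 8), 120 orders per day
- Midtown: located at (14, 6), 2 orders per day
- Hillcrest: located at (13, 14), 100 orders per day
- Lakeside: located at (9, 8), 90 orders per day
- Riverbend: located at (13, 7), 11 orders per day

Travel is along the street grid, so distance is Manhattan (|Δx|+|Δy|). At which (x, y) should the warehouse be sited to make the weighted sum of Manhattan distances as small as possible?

Manhattan distance separates: Σwᵢ(|x−xᵢ|+|y−yᵢ|) = Σwᵢ|x−xᵢ| + Σwᵢ|y−yᵢ|, so x and y are optimised independently as 1-D weighted medians.
Total weight W = 471; half = 235.5.
x-coordinate, sorted with cumulative weight:
  x=3 (Westmoor, w=120) cum 120
  x=4 (Northgate, w=8) cum 128
  x=8 (Eastvale, w=100) cum 228
  x=9 (Southcross, w=40) cum 268  ← median
  x=9 (Lakeside, w=90) cum 358
  x=13 (Hillcrest, w=100) cum 458
  x=13 (Riverbend, w=11) cum 469
  x=14 (Midtown, w=2) cum 471
⇒ x* = 9
y-coordinate, sorted with cumulative weight:
  y=0 (Northgate, w=8) cum 8
  y=2 (Eastvale, w=100) cum 108
  y=6 (Southcross, w=40) cum 148
  y=6 (Midtown, w=2) cum 150
  y=7 (Riverbend, w=11) cum 161
  y=8 (Westmoor, w=120) cum 281  ← median
  y=8 (Lakeside, w=90) cum 371
  y=14 (Hillcrest, w=100) cum 471
⇒ y* = 8

(9, 8)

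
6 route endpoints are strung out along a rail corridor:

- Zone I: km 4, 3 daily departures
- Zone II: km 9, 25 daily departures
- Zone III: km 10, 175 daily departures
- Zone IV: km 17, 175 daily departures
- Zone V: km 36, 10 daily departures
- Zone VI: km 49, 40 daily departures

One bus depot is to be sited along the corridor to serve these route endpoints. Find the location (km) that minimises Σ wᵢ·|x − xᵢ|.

For a sum of weighted absolute distances on a line, the optimum is the weighted median (not the mean). Total weight W = 428; half-weight = 214.
Sort by position and accumulate weight:
  km 4 (Zone I, w=3) → cum 3
  km 9 (Zone II, w=25) → cum 28
  km 10 (Zone III, w=175) → cum 203
  km 17 (Zone IV, w=175) → cum 378  ≥ 214 → median here
  km 36 (Zone V, w=10) → cum 388
  km 49 (Zone VI, w=40) → cum 428
Optimal location: km 17.

x = 17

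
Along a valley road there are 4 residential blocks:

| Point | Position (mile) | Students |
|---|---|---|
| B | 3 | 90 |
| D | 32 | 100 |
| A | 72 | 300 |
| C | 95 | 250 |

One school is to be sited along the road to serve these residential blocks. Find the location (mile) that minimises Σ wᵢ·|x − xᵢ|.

For a sum of weighted absolute distances on a line, the optimum is the weighted median (not the mean). Total weight W = 740; half-weight = 370.
Sort by position and accumulate weight:
  mile 3 (B, w=90) → cum 90
  mile 32 (D, w=100) → cum 190
  mile 72 (A, w=300) → cum 490  ≥ 370 → median here
  mile 95 (C, w=250) → cum 740
Optimal location: mile 72.

x = 72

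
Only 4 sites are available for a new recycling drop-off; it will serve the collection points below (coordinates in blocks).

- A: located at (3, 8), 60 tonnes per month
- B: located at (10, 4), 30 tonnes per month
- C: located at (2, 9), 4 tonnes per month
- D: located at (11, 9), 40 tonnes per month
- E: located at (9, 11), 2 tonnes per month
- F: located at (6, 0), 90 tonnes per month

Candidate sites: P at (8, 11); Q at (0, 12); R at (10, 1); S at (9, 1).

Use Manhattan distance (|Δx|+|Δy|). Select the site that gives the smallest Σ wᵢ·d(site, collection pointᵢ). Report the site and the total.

Total weighted distance at each candidate:
  P (8, 11): total = 2154
  Q (0, 12): total = 3180
  R (10, 1): total = 1826
  S (9, 1): total = 1740
Minimum is at S with total 1740 blocks.

S, total 1740 blocks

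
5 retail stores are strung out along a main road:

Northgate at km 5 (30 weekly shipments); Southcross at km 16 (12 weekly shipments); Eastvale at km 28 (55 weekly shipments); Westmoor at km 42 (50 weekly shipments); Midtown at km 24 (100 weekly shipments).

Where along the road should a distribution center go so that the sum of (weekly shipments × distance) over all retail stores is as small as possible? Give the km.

x = 24

For a sum of weighted absolute distances on a line, the optimum is the weighted median (not the mean). Total weight W = 247; half-weight = 123.5.
Sort by position and accumulate weight:
  km 5 (Northgate, w=30) → cum 30
  km 16 (Southcross, w=12) → cum 42
  km 24 (Midtown, w=100) → cum 142  ≥ 123.5 → median here
  km 28 (Eastvale, w=55) → cum 197
  km 42 (Westmoor, w=50) → cum 247
Optimal location: km 24.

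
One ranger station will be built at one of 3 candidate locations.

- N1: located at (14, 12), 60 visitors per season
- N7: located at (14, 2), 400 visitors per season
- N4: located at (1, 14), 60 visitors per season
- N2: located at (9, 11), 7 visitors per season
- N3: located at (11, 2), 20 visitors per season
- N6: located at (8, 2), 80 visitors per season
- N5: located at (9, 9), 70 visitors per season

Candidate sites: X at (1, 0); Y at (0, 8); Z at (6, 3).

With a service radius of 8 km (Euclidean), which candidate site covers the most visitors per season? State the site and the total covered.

Coverage radius r = 8 km; a point is covered iff (Δx)²+(Δy)² ≤ 8² = 64.
  X (1, 0): covers {N6} → 80
  Y (0, 8): covers {N4} → 60
  Z (6, 3): covers {N3, N6, N5} → 170
Maximum coverage at Z: 170 visitors per season.

Z, covering 170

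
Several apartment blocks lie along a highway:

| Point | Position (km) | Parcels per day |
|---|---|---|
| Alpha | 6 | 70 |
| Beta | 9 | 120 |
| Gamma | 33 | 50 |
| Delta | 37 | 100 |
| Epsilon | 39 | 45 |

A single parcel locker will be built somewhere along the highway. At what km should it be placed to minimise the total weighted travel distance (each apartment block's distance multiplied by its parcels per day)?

For a sum of weighted absolute distances on a line, the optimum is the weighted median (not the mean). Total weight W = 385; half-weight = 192.5.
Sort by position and accumulate weight:
  km 6 (Alpha, w=70) → cum 70
  km 9 (Beta, w=120) → cum 190
  km 33 (Gamma, w=50) → cum 240  ≥ 192.5 → median here
  km 37 (Delta, w=100) → cum 340
  km 39 (Epsilon, w=45) → cum 385
Optimal location: km 33.

x = 33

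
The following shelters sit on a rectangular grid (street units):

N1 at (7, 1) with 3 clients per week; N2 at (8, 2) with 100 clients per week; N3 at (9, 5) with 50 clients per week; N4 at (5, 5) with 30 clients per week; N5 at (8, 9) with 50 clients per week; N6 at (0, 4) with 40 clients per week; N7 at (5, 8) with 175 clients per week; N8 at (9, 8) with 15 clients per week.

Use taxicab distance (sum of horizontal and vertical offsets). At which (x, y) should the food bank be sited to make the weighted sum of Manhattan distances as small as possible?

(5, 8)

Manhattan distance separates: Σwᵢ(|x−xᵢ|+|y−yᵢ|) = Σwᵢ|x−xᵢ| + Σwᵢ|y−yᵢ|, so x and y are optimised independently as 1-D weighted medians.
Total weight W = 463; half = 231.5.
x-coordinate, sorted with cumulative weight:
  x=0 (N6, w=40) cum 40
  x=5 (N4, w=30) cum 70
  x=5 (N7, w=175) cum 245  ← median
  x=7 (N1, w=3) cum 248
  x=8 (N2, w=100) cum 348
  x=8 (N5, w=50) cum 398
  x=9 (N3, w=50) cum 448
  x=9 (N8, w=15) cum 463
⇒ x* = 5
y-coordinate, sorted with cumulative weight:
  y=1 (N1, w=3) cum 3
  y=2 (N2, w=100) cum 103
  y=4 (N6, w=40) cum 143
  y=5 (N3, w=50) cum 193
  y=5 (N4, w=30) cum 223
  y=8 (N7, w=175) cum 398  ← median
  y=8 (N8, w=15) cum 413
  y=9 (N5, w=50) cum 463
⇒ y* = 8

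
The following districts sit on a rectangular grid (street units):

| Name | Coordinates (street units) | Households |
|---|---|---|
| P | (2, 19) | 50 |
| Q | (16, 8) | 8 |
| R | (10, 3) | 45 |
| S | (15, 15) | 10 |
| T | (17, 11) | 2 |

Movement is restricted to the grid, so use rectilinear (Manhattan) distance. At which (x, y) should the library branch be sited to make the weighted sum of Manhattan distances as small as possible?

(10, 15)

Manhattan distance separates: Σwᵢ(|x−xᵢ|+|y−yᵢ|) = Σwᵢ|x−xᵢ| + Σwᵢ|y−yᵢ|, so x and y are optimised independently as 1-D weighted medians.
Total weight W = 115; half = 57.5.
x-coordinate, sorted with cumulative weight:
  x=2 (P, w=50) cum 50
  x=10 (R, w=45) cum 95  ← median
  x=15 (S, w=10) cum 105
  x=16 (Q, w=8) cum 113
  x=17 (T, w=2) cum 115
⇒ x* = 10
y-coordinate, sorted with cumulative weight:
  y=3 (R, w=45) cum 45
  y=8 (Q, w=8) cum 53
  y=11 (T, w=2) cum 55
  y=15 (S, w=10) cum 65  ← median
  y=19 (P, w=50) cum 115
⇒ y* = 15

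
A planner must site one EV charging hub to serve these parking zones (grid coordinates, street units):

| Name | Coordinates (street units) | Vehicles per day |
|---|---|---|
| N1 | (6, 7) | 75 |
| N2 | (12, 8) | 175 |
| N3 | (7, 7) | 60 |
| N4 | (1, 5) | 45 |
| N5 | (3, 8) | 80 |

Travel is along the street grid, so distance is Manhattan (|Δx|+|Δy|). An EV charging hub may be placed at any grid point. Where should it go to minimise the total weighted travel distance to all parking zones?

Manhattan distance separates: Σwᵢ(|x−xᵢ|+|y−yᵢ|) = Σwᵢ|x−xᵢ| + Σwᵢ|y−yᵢ|, so x and y are optimised independently as 1-D weighted medians.
Total weight W = 435; half = 217.5.
x-coordinate, sorted with cumulative weight:
  x=1 (N4, w=45) cum 45
  x=3 (N5, w=80) cum 125
  x=6 (N1, w=75) cum 200
  x=7 (N3, w=60) cum 260  ← median
  x=12 (N2, w=175) cum 435
⇒ x* = 7
y-coordinate, sorted with cumulative weight:
  y=5 (N4, w=45) cum 45
  y=7 (N1, w=75) cum 120
  y=7 (N3, w=60) cum 180
  y=8 (N2, w=175) cum 355  ← median
  y=8 (N5, w=80) cum 435
⇒ y* = 8

(7, 8)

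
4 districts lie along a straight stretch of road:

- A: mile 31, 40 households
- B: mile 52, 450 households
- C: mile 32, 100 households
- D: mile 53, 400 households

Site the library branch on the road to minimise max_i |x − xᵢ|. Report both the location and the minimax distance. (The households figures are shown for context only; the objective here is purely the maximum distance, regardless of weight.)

location 42, max distance 11

The 1-center on a line is the midpoint of the two extreme points: leftmost at 31, rightmost at 53.
Optimal location = (31 + 53)/2 = 42; maximum distance = (53 − 31)/2 = 11.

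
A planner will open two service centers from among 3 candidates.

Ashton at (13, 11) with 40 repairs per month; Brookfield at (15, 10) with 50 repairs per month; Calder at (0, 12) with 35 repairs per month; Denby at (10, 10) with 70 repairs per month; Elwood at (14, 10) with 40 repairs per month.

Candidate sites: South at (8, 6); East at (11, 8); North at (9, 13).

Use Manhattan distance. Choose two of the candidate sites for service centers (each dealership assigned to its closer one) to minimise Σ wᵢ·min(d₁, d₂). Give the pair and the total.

{East, North}, total 1260

Evaluate every pair (each demand assigned to the nearer of the two):
  {East, North}: total = 1260
  {South, East}: total = 1400
  {South, North}: total = 1640
Best pair: {East, North} with total 1260.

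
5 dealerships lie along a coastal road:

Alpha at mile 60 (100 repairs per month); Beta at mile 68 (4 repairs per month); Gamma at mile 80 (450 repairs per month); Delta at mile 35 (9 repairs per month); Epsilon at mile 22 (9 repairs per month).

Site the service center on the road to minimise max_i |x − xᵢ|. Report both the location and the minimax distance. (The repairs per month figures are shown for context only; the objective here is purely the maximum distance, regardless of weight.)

location 51, max distance 29

The 1-center on a line is the midpoint of the two extreme points: leftmost at 22, rightmost at 80.
Optimal location = (22 + 80)/2 = 51; maximum distance = (80 − 22)/2 = 29.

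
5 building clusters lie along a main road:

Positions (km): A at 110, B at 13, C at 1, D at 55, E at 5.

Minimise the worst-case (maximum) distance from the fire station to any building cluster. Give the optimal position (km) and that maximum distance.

The 1-center on a line is the midpoint of the two extreme points: leftmost at 1, rightmost at 110.
Optimal location = (1 + 110)/2 = 55.5; maximum distance = (110 − 1)/2 = 54.5.

location 55.5, max distance 54.5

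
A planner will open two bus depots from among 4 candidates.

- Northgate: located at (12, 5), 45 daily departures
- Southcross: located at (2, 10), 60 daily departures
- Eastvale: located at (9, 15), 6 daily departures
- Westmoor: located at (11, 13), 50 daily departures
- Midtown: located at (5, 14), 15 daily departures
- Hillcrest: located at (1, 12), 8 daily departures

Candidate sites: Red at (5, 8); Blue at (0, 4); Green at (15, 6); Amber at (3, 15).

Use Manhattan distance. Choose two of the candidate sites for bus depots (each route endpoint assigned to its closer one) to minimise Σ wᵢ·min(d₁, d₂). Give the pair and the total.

Evaluate every pair (each demand assigned to the nearer of the two):
  {Green, Amber}: total = 1161
  {Red, Green}: total = 1250
  {Red, Amber}: total = 1371
  {Red, Blue}: total = 1520
  {Blue, Amber}: total = 1566
  {Blue, Green}: total = 1597
Best pair: {Green, Amber} with total 1161.

{Green, Amber}, total 1161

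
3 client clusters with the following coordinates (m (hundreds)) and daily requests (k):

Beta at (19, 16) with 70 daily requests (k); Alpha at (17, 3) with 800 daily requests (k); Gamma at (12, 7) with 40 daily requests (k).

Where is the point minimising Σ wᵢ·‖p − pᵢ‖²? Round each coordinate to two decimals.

The minimiser of Σwᵢ‖p−pᵢ‖² is the weighted centroid p* = (Σwᵢpᵢ)/(Σwᵢ).
Σwᵢ = 910.
Σwᵢxᵢ = 70·19 + 800·17 + 40·12 = 15410.
Σwᵢyᵢ = 70·16 + 800·3 + 40·7 = 3800.
x* = 15410/910 = 16.93, y* = 3800/910 = 4.18.

(16.93, 4.18)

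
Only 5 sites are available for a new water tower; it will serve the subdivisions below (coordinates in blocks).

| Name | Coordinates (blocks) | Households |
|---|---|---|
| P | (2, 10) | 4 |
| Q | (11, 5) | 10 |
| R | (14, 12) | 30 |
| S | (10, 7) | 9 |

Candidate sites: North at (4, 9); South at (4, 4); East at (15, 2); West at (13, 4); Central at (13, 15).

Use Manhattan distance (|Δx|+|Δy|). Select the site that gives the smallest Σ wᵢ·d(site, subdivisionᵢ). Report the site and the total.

Total weighted distance at each candidate:
  North (4, 9): total = 584
  South (4, 4): total = 733
  East (15, 2): total = 574
  West (13, 4): total = 422
  Central (13, 15): total = 403
Minimum is at Central with total 403 blocks.

Central, total 403 blocks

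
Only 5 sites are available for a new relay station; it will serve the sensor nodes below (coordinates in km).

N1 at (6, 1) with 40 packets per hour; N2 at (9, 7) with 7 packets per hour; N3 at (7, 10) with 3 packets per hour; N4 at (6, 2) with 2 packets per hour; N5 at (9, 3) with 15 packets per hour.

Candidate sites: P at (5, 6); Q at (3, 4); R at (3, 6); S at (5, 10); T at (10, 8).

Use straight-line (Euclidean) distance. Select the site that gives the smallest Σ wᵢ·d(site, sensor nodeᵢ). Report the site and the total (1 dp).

Total weighted distance at each candidate:
  P (5, 6): total = 329.5
  Q (3, 4): total = 336.7
  R (3, 6): total = 403.4
  S (5, 10): total = 540.3
  T (10, 8): total = 434.1
Minimum is at P with total 329.5 km.

P, total 329.5 km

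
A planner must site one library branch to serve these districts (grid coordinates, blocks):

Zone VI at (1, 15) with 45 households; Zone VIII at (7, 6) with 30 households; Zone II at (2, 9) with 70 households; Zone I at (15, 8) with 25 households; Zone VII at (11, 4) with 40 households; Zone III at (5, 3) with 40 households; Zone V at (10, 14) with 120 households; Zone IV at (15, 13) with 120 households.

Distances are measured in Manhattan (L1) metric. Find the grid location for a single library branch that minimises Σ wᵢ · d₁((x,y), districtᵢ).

(10, 13)

Manhattan distance separates: Σwᵢ(|x−xᵢ|+|y−yᵢ|) = Σwᵢ|x−xᵢ| + Σwᵢ|y−yᵢ|, so x and y are optimised independently as 1-D weighted medians.
Total weight W = 490; half = 245.
x-coordinate, sorted with cumulative weight:
  x=1 (Zone VI, w=45) cum 45
  x=2 (Zone II, w=70) cum 115
  x=5 (Zone III, w=40) cum 155
  x=7 (Zone VIII, w=30) cum 185
  x=10 (Zone V, w=120) cum 305  ← median
  x=11 (Zone VII, w=40) cum 345
  x=15 (Zone I, w=25) cum 370
  x=15 (Zone IV, w=120) cum 490
⇒ x* = 10
y-coordinate, sorted with cumulative weight:
  y=3 (Zone III, w=40) cum 40
  y=4 (Zone VII, w=40) cum 80
  y=6 (Zone VIII, w=30) cum 110
  y=8 (Zone I, w=25) cum 135
  y=9 (Zone II, w=70) cum 205
  y=13 (Zone IV, w=120) cum 325  ← median
  y=14 (Zone V, w=120) cum 445
  y=15 (Zone VI, w=45) cum 490
⇒ y* = 13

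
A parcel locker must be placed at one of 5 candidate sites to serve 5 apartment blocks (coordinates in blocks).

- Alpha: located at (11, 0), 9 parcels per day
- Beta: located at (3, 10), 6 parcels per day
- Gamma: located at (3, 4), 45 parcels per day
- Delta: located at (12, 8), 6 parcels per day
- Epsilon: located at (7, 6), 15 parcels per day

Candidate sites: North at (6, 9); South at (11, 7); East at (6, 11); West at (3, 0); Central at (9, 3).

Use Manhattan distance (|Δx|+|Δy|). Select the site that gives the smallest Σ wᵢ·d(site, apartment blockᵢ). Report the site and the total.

Central, total 561 blocks

Total weighted distance at each candidate:
  North (6, 9): total = 612
  South (11, 7): total = 711
  East (6, 11): total = 762
  West (3, 0): total = 564
  Central (9, 3): total = 561
Minimum is at Central with total 561 blocks.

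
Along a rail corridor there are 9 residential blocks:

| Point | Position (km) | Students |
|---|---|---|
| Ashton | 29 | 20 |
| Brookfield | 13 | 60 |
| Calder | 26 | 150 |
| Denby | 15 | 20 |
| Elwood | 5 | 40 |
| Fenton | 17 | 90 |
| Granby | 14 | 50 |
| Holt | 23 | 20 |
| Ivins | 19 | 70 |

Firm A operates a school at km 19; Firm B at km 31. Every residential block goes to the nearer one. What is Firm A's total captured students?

350

The indifferent point is the midpoint (19+31)/2 = 25; residential blocks left of it (closer to Firm A at 19) go to Firm A, those right go to Firm B.
  Elwood at 5 (w=40) → Firm A
  Brookfield at 13 (w=60) → Firm A
  Granby at 14 (w=50) → Firm A
  Denby at 15 (w=20) → Firm A
  Fenton at 17 (w=90) → Firm A
  Ivins at 19 (w=70) → Firm A
  Holt at 23 (w=20) → Firm A
  Calder at 26 (w=150) → Firm B
  Ashton at 29 (w=20) → Firm B
Firm A captures 350; Firm B captures 170.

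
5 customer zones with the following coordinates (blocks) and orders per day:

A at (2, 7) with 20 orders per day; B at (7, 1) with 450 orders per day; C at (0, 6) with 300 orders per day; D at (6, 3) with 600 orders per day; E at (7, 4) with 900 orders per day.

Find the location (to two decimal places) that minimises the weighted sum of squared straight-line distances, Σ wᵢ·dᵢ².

The minimiser of Σwᵢ‖p−pᵢ‖² is the weighted centroid p* = (Σwᵢpᵢ)/(Σwᵢ).
Σwᵢ = 2270.
Σwᵢxᵢ = 20·2 + 450·7 + 300·0 + 600·6 + 900·7 = 13090.
Σwᵢyᵢ = 20·7 + 450·1 + 300·6 + 600·3 + 900·4 = 7790.
x* = 13090/2270 = 5.77, y* = 7790/2270 = 3.43.

(5.77, 3.43)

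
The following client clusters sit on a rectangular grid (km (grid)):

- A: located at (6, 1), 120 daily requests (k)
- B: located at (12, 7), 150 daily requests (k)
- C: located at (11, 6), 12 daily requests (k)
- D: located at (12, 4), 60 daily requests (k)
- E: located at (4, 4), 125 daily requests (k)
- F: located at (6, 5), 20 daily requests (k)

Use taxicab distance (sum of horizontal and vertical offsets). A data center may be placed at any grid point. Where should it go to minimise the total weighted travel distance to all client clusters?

Manhattan distance separates: Σwᵢ(|x−xᵢ|+|y−yᵢ|) = Σwᵢ|x−xᵢ| + Σwᵢ|y−yᵢ|, so x and y are optimised independently as 1-D weighted medians.
Total weight W = 487; half = 243.5.
x-coordinate, sorted with cumulative weight:
  x=4 (E, w=125) cum 125
  x=6 (A, w=120) cum 245  ← median
  x=6 (F, w=20) cum 265
  x=11 (C, w=12) cum 277
  x=12 (B, w=150) cum 427
  x=12 (D, w=60) cum 487
⇒ x* = 6
y-coordinate, sorted with cumulative weight:
  y=1 (A, w=120) cum 120
  y=4 (D, w=60) cum 180
  y=4 (E, w=125) cum 305  ← median
  y=5 (F, w=20) cum 325
  y=6 (C, w=12) cum 337
  y=7 (B, w=150) cum 487
⇒ y* = 4

(6, 4)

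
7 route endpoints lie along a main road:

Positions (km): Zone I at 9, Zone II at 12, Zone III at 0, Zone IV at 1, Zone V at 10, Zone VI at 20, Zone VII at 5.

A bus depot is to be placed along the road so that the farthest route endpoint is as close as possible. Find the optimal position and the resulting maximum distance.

location 10, max distance 10

The 1-center on a line is the midpoint of the two extreme points: leftmost at 0, rightmost at 20.
Optimal location = (0 + 20)/2 = 10; maximum distance = (20 − 0)/2 = 10.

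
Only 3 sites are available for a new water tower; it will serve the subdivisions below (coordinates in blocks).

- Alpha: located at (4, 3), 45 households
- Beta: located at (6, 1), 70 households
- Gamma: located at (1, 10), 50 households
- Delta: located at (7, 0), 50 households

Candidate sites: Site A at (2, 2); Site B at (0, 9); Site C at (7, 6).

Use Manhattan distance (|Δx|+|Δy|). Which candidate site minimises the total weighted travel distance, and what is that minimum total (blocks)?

Total weighted distance at each candidate:
  Site A (2, 2): total = 1285
  Site B (0, 9): total = 2330
  Site C (7, 6): total = 1490
Minimum is at Site A with total 1285 blocks.

Site A, total 1285 blocks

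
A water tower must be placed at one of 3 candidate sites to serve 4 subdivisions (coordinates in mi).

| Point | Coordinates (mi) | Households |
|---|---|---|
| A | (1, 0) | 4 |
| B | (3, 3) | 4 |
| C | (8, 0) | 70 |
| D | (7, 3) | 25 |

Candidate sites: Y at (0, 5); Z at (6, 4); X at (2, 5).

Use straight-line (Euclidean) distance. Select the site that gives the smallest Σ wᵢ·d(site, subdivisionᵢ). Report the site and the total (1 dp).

Total weighted distance at each candidate:
  Y (0, 5): total = 877.2
  Z (6, 4): total = 386.7
  X (2, 5): total = 710.7
Minimum is at Z with total 386.7 mi.

Z, total 386.7 mi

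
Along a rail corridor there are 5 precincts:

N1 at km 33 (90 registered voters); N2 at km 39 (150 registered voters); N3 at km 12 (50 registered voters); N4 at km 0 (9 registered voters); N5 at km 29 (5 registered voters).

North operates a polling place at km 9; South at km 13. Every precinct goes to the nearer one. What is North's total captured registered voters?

The indifferent point is the midpoint (9+13)/2 = 11; precincts left of it (closer to North at 9) go to North, those right go to South.
  N4 at 0 (w=9) → North
  N3 at 12 (w=50) → South
  N5 at 29 (w=5) → South
  N1 at 33 (w=90) → South
  N2 at 39 (w=150) → South
North captures 9; South captures 295.

9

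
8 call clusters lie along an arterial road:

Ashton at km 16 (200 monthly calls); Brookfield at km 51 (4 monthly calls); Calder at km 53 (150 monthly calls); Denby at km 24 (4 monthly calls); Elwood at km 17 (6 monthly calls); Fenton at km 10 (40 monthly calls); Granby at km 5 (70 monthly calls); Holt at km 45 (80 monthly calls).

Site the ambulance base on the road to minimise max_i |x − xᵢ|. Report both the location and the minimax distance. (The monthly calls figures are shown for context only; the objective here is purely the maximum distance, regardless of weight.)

The 1-center on a line is the midpoint of the two extreme points: leftmost at 5, rightmost at 53.
Optimal location = (5 + 53)/2 = 29; maximum distance = (53 − 5)/2 = 24.

location 29, max distance 24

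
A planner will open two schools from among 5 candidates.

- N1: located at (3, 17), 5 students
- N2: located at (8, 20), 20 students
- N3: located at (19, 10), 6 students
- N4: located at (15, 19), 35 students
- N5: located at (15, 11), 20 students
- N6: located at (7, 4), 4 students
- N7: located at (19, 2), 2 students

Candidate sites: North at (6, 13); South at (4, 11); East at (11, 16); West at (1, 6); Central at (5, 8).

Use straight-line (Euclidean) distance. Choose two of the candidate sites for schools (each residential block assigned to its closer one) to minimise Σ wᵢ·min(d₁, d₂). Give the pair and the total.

{East, Central}, total 551.7

Evaluate every pair (each demand assigned to the nearer of the two):
  {East, Central}: total = 551.7
  {South, East}: total = 556.2
  {North, East}: total = 556.5
  {East, West}: total = 560.9
  {North, Central}: total = 862.0
  {North, West}: total = 873.0
  {North, South}: total = 878.1
  {South, Central}: total = 1045.5
  {South, West}: total = 1073.9
  {West, Central}: total = 1155.8
Best pair: {East, Central} with total 551.7.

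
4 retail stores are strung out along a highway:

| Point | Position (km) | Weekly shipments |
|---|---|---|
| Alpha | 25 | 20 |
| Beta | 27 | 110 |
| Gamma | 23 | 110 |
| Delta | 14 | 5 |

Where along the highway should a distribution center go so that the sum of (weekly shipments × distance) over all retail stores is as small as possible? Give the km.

For a sum of weighted absolute distances on a line, the optimum is the weighted median (not the mean). Total weight W = 245; half-weight = 122.5.
Sort by position and accumulate weight:
  km 14 (Delta, w=5) → cum 5
  km 23 (Gamma, w=110) → cum 115
  km 25 (Alpha, w=20) → cum 135  ≥ 122.5 → median here
  km 27 (Beta, w=110) → cum 245
Optimal location: km 25.

x = 25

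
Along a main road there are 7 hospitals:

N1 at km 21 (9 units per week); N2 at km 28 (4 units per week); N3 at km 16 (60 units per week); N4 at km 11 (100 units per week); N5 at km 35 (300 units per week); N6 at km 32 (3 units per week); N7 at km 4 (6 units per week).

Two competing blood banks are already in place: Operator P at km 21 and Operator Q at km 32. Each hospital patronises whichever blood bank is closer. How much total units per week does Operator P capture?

The indifferent point is the midpoint (21+32)/2 = 26.5; hospitals left of it (closer to Operator P at 21) go to Operator P, those right go to Operator Q.
  N7 at 4 (w=6) → Operator P
  N4 at 11 (w=100) → Operator P
  N3 at 16 (w=60) → Operator P
  N1 at 21 (w=9) → Operator P
  N2 at 28 (w=4) → Operator Q
  N6 at 32 (w=3) → Operator Q
  N5 at 35 (w=300) → Operator Q
Operator P captures 175; Operator Q captures 307.

175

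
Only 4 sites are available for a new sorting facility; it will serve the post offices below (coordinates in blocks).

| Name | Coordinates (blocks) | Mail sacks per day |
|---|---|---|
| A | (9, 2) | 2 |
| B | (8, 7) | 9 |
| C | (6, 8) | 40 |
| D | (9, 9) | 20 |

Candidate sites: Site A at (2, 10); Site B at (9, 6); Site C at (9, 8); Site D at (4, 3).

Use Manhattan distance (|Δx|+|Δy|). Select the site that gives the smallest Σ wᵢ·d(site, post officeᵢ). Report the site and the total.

Total weighted distance at each candidate:
  Site A (2, 10): total = 511
  Site B (9, 6): total = 286
  Site C (9, 8): total = 170
  Site D (4, 3): total = 584
Minimum is at Site C with total 170 blocks.

Site C, total 170 blocks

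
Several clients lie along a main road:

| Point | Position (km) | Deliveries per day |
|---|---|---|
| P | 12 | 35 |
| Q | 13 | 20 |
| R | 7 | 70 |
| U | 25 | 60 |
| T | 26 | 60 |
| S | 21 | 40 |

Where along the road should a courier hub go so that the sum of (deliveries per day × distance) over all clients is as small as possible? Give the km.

For a sum of weighted absolute distances on a line, the optimum is the weighted median (not the mean). Total weight W = 285; half-weight = 142.5.
Sort by position and accumulate weight:
  km 7 (R, w=70) → cum 70
  km 12 (P, w=35) → cum 105
  km 13 (Q, w=20) → cum 125
  km 21 (S, w=40) → cum 165  ≥ 142.5 → median here
  km 25 (U, w=60) → cum 225
  km 26 (T, w=60) → cum 285
Optimal location: km 21.

x = 21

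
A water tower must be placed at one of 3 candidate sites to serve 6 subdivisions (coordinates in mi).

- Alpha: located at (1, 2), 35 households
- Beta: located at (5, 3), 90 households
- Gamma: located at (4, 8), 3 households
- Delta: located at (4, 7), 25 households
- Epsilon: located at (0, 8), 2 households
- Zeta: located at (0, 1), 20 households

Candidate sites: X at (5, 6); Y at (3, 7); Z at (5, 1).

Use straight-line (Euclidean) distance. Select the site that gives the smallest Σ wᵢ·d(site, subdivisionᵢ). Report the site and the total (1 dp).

Total weighted distance at each candidate:
  X (5, 6): total = 662.2
  Y (3, 7): total = 760.7
  Z (5, 1): total = 614.8
Minimum is at Z with total 614.8 mi.

Z, total 614.8 mi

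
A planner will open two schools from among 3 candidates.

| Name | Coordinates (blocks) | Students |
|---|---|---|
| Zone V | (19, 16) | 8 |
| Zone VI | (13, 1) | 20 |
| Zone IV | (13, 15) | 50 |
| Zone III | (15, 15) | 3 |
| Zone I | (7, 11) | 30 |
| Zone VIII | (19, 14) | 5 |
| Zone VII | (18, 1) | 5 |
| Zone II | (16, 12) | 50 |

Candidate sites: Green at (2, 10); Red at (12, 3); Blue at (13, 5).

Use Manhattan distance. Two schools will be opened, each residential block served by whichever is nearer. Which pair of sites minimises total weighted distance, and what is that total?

{Green, Blue}, total 1552

Evaluate every pair (each demand assigned to the nearer of the two):
  {Green, Blue}: total = 1552
  {Red, Blue}: total = 1707
  {Green, Red}: total = 1875
Best pair: {Green, Blue} with total 1552.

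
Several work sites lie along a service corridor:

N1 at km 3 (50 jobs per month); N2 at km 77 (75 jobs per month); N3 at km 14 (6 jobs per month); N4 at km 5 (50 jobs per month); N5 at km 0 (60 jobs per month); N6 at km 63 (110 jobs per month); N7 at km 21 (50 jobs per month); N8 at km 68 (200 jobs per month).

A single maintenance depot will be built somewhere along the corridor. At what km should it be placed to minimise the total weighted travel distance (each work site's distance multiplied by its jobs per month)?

x = 63

For a sum of weighted absolute distances on a line, the optimum is the weighted median (not the mean). Total weight W = 601; half-weight = 300.5.
Sort by position and accumulate weight:
  km 0 (N5, w=60) → cum 60
  km 3 (N1, w=50) → cum 110
  km 5 (N4, w=50) → cum 160
  km 14 (N3, w=6) → cum 166
  km 21 (N7, w=50) → cum 216
  km 63 (N6, w=110) → cum 326  ≥ 300.5 → median here
  km 68 (N8, w=200) → cum 526
  km 77 (N2, w=75) → cum 601
Optimal location: km 63.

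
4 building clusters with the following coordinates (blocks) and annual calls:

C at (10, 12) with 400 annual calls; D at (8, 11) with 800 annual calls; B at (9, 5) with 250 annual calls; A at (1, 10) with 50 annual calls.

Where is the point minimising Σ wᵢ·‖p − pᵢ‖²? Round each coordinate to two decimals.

The minimiser of Σwᵢ‖p−pᵢ‖² is the weighted centroid p* = (Σwᵢpᵢ)/(Σwᵢ).
Σwᵢ = 1500.
Σwᵢxᵢ = 400·10 + 800·8 + 250·9 + 50·1 = 12700.
Σwᵢyᵢ = 400·12 + 800·11 + 250·5 + 50·10 = 15350.
x* = 12700/1500 = 8.47, y* = 15350/1500 = 10.23.

(8.47, 10.23)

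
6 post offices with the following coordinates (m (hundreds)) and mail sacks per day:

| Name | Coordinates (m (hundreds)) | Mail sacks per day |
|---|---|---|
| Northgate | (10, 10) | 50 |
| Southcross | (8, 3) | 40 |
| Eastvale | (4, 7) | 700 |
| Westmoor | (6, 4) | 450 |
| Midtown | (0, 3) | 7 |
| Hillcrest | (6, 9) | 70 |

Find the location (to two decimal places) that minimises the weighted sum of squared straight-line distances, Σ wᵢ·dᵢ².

(5.12, 6.05)

The minimiser of Σwᵢ‖p−pᵢ‖² is the weighted centroid p* = (Σwᵢpᵢ)/(Σwᵢ).
Σwᵢ = 1317.
Σwᵢxᵢ = 50·10 + 40·8 + 700·4 + 450·6 + 7·0 + 70·6 = 6740.
Σwᵢyᵢ = 50·10 + 40·3 + 700·7 + 450·4 + 7·3 + 70·9 = 7971.
x* = 6740/1317 = 5.12, y* = 7971/1317 = 6.05.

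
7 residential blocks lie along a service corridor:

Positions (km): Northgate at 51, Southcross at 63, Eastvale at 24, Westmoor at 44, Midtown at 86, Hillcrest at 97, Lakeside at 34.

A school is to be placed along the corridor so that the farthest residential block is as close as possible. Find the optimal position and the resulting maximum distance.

location 60.5, max distance 36.5

The 1-center on a line is the midpoint of the two extreme points: leftmost at 24, rightmost at 97.
Optimal location = (24 + 97)/2 = 60.5; maximum distance = (97 − 24)/2 = 36.5.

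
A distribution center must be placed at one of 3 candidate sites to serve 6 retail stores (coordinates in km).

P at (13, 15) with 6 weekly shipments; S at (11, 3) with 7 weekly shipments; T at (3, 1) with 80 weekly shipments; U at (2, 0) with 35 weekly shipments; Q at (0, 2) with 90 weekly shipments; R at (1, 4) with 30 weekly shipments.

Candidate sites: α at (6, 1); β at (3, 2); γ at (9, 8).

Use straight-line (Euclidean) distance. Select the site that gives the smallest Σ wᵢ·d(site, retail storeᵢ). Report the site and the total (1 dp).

Total weighted distance at each candidate:
  α (6, 1): total = 1238.3
  β (3, 2): total = 668.0
  γ (9, 8): total = 2437.5
Minimum is at β with total 668.0 km.

β, total 668.0 km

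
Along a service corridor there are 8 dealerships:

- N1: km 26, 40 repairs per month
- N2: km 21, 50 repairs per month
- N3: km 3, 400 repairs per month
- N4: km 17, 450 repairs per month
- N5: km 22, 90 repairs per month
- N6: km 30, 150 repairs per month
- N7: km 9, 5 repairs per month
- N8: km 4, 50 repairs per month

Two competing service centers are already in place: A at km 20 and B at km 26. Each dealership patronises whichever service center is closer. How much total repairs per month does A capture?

1045

The indifferent point is the midpoint (20+26)/2 = 23; dealerships left of it (closer to A at 20) go to A, those right go to B.
  N3 at 3 (w=400) → A
  N8 at 4 (w=50) → A
  N7 at 9 (w=5) → A
  N4 at 17 (w=450) → A
  N2 at 21 (w=50) → A
  N5 at 22 (w=90) → A
  N1 at 26 (w=40) → B
  N6 at 30 (w=150) → B
A captures 1045; B captures 190.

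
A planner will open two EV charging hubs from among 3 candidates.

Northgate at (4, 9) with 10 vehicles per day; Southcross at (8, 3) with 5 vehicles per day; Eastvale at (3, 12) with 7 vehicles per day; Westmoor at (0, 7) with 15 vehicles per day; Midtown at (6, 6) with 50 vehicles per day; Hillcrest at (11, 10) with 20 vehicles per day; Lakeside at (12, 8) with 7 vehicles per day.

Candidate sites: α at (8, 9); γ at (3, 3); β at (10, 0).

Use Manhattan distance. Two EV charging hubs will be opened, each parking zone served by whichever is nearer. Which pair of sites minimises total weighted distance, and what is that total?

Evaluate every pair (each demand assigned to the nearer of the two):
  {α, γ}: total = 591
  {α, β}: total = 636
  {γ, β}: total = 853
Best pair: {α, γ} with total 591.

{α, γ}, total 591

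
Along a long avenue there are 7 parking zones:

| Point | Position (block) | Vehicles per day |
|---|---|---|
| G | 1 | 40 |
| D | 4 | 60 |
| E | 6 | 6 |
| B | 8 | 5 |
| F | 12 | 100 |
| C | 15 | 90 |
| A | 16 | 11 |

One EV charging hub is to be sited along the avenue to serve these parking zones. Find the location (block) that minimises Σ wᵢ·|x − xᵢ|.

x = 12

For a sum of weighted absolute distances on a line, the optimum is the weighted median (not the mean). Total weight W = 312; half-weight = 156.
Sort by position and accumulate weight:
  block 1 (G, w=40) → cum 40
  block 4 (D, w=60) → cum 100
  block 6 (E, w=6) → cum 106
  block 8 (B, w=5) → cum 111
  block 12 (F, w=100) → cum 211  ≥ 156 → median here
  block 15 (C, w=90) → cum 301
  block 16 (A, w=11) → cum 312
Optimal location: block 12.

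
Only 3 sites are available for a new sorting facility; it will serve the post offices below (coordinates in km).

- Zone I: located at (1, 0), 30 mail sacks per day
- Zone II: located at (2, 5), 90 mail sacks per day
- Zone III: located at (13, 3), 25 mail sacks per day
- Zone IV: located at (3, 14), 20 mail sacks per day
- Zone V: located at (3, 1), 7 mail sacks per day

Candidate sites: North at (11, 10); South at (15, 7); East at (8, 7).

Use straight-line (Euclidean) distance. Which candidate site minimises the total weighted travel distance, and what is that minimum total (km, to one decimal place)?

Total weighted distance at each candidate:
  North (11, 10): total = 1796.1
  South (15, 7): total = 2136.9
  East (8, 7): total = 1253.0
Minimum is at East with total 1253.0 km.

East, total 1253.0 km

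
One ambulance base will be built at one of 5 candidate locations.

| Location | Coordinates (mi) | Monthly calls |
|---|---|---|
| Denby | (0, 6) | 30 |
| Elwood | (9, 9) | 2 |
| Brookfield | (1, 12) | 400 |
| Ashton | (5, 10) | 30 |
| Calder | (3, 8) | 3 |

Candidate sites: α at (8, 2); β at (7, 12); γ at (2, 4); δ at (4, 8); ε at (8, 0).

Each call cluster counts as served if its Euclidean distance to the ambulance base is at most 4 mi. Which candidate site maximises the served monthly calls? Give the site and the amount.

δ, covering 33

Coverage radius r = 4 mi; a point is covered iff (Δx)²+(Δy)² ≤ 4² = 16.
  α (8, 2): covers {none} → 0
  β (7, 12): covers {Elwood, Ashton} → 32
  γ (2, 4): covers {Denby} → 30
  δ (4, 8): covers {Ashton, Calder} → 33
  ε (8, 0): covers {none} → 0
Maximum coverage at δ: 33 monthly calls.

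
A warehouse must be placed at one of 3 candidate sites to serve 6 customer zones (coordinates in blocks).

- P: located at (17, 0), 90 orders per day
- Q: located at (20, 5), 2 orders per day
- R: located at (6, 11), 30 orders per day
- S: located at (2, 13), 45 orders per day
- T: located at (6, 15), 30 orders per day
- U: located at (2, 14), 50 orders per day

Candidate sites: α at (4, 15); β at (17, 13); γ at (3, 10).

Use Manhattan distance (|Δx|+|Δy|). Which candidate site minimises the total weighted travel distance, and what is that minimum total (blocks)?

Total weighted distance at each candidate:
  α (4, 15): total = 3142
  β (17, 13): total = 3447
  γ (3, 10): total = 2994
Minimum is at γ with total 2994 blocks.

γ, total 2994 blocks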